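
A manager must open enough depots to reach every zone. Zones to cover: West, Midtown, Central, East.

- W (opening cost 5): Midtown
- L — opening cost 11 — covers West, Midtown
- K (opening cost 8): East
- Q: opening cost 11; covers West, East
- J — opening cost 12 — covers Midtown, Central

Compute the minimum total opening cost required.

23

The greedy cost-per-new-zone heuristic would pick W, Q, and J for 28, but a cheaper cover exists.
Choose Q and J: together they cover West, Midtown, Central, East — every zone.
Total opening cost: 11 + 12 = 23.
No cover costs less than 23.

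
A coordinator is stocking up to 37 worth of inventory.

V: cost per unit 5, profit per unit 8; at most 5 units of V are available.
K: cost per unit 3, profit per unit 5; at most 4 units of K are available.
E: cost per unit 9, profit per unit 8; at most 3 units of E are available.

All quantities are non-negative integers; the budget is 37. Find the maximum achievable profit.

5×V and 4×K: cost 37 ≤ 37, profit 5·8 + 4·5 = 60.
5×V and 3×K: cost 34 ≤ 37, profit 5·8 + 3·5 = 55.
Best is 60.

60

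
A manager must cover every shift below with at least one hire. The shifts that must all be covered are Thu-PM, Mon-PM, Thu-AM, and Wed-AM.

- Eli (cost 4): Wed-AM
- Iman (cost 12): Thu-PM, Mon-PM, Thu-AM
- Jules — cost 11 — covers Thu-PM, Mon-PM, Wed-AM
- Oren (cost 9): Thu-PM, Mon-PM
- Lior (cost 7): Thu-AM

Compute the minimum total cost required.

16

The greedy cost-per-new-shift heuristic would pick Jules and Lior for 18, but a cheaper cover exists.
Choose Eli and Iman: together they cover Thu-PM, Mon-PM, Thu-AM, Wed-AM — every shift.
Total cost: 4 + 12 = 16.
No cover costs less than 16.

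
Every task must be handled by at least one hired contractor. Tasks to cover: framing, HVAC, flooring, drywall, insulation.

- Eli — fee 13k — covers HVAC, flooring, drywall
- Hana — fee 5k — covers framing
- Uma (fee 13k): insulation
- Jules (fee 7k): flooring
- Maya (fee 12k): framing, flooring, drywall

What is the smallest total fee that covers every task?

31

The greedy cost-per-new-task heuristic would pick Maya, Eli, and Uma for 38, but a cheaper cover exists.
Choose Eli, Hana, and Uma: together they cover framing, HVAC, flooring, drywall, insulation — every task.
Total fee: 13 + 5 + 13 = 31.
No cover costs less than 31.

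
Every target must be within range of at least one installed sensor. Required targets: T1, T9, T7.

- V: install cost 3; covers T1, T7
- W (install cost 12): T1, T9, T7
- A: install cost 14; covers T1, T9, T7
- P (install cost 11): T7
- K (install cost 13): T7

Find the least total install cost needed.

12

This is a weighted set-cover instance.
W alone covers T1, T9, T7 — every target.
Total install cost: 12.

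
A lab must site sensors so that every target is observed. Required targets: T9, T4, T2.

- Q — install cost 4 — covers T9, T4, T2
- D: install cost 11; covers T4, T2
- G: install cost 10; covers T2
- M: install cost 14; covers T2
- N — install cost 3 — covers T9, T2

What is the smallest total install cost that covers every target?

Q alone covers T9, T4, T2 — every target.
Total install cost: 4.
No cover costs less than 4.

4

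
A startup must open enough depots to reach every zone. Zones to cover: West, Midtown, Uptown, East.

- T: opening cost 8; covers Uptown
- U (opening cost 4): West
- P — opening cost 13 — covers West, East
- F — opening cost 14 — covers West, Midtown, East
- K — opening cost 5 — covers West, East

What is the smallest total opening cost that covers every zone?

This is a weighted set-cover instance.
The greedy cost-per-new-zone heuristic would pick K, T, and F for 27, but a cheaper cover exists.
Choose T and F: together they cover West, Midtown, Uptown, East — every zone.
Total opening cost: 8 + 14 = 22.
No cover costs less than 22.

22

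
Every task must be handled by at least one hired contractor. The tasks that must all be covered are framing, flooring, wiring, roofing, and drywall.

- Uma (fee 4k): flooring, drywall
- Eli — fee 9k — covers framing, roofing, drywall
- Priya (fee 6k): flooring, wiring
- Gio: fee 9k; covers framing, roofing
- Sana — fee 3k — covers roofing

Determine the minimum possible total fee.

The greedy cost-per-new-task heuristic would pick Uma, Sana, Priya, and Eli for 22, but a cheaper cover exists.
Choose Eli and Priya: together they cover framing, flooring, wiring, roofing, drywall — every task.
Total fee: 9 + 6 = 15.
No cover costs less than 15.

15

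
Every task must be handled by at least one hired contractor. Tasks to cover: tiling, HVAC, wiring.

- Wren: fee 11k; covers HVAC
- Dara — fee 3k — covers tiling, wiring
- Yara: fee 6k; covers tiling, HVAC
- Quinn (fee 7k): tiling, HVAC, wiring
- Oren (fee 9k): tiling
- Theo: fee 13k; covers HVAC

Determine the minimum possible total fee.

Quinn alone covers tiling, HVAC, wiring — every task.
Total fee: 7.

7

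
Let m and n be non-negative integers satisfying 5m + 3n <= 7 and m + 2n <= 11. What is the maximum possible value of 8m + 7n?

14

The continuous relaxation peaks at (0, 2.33) with value 16.33; rounding to a feasible lattice point costs some objective.
(m,n)=(0,2): 5·0+3·2=6≤7, 1·0+2·2=4≤11, objective 14.
(m,n)=(0,1): 5·0+3·1=3≤7, 1·0+2·1=2≤11, objective 7.
No feasible integer point exceeds 14.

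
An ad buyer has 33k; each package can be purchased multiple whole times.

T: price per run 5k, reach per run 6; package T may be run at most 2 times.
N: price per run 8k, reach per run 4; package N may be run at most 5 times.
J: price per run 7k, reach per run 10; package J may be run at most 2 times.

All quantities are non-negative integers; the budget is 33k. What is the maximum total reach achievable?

36

J has the best ratio (10/7); taking only J gives at most 2×10 = 20 (stopped by the supply cap of 2).
Mixing does better — 2×T, 1×N, and 2×J: price 32 ≤ 33, reach 2·6 + 1·4 + 2·10 = 36.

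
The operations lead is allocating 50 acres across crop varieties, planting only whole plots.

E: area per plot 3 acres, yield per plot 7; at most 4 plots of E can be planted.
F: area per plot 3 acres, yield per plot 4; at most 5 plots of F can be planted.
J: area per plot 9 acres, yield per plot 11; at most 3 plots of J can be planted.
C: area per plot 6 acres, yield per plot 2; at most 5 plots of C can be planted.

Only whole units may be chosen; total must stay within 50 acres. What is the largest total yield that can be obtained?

This is a bounded integer knapsack.
E has the best ratio (7/3); taking only E gives at most 4×7 = 28 (stopped by the supply cap of 4).
Mixing does better — 4×E, 3×F, and 3×J: area 48 ≤ 50, yield 4·7 + 3·4 + 3·11 = 73.

73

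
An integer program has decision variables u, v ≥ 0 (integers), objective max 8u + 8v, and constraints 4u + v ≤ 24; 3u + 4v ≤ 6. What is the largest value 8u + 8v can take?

(u,v)=(2,0): 4·2+1·0=8≤24, 3·2+4·0=6≤6, objective 16.
(u,v)=(1,0): 4·1+1·0=4≤24, 3·1+4·0=3≤6, objective 8.
The best lattice point is (2,0), giving 16.

16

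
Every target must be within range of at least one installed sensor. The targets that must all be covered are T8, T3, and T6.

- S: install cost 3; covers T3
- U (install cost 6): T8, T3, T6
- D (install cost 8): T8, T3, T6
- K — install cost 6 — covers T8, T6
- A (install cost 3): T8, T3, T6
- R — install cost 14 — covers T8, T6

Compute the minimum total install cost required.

This is an integer covering problem.
A alone covers T8, T3, T6 — every target.
Total install cost: 3.
No cover costs less than 3.

3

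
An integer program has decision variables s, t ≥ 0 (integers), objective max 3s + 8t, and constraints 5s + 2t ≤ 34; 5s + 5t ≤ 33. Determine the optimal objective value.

48

The continuous relaxation peaks at (0, 6.6) with value 52.80; rounding to a feasible lattice point costs some objective.
(s,t)=(0,6): 5·0+2·6=12≤34, 5·0+5·6=30≤33, objective 48.
(s,t)=(1,5): 5·1+2·5=15≤34, 5·1+5·5=30≤33, objective 43.
(s,t)=(0,5): 5·0+2·5=10≤34, 5·0+5·5=25≤33, objective 40.
No feasible integer point exceeds 48.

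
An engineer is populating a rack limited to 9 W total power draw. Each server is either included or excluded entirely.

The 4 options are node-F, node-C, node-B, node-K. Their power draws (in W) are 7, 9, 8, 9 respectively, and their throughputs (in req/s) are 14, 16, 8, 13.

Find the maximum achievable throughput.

Allowing fractional choices, the relaxed optimum would be about 17.6, but servers are indivisible.
node-C: power draw 9 ≤ 9, throughput 16.
node-F: power draw 7 ≤ 9, throughput 14.
Best is node-C with total throughput 16.

16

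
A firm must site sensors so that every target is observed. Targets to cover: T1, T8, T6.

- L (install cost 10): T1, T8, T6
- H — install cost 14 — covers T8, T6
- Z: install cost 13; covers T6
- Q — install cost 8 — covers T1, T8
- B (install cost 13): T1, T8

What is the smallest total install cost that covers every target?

10

L alone covers T1, T8, T6 — every target.
Total install cost: 10.
No cover costs less than 10.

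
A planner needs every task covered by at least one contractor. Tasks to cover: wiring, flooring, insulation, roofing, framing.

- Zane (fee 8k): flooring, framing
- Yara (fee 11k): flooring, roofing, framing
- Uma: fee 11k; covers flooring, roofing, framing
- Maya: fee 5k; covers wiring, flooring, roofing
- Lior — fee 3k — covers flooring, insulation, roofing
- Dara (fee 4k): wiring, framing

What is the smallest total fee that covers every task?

7

Choose Lior and Dara: together they cover wiring, flooring, insulation, roofing, framing — every task.
Total fee: 3 + 4 = 7.
No cover costs less than 7.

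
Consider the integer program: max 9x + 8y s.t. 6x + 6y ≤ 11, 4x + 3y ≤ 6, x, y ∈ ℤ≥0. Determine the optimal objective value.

The continuous relaxation peaks at (0.5, 1.33) with value 15.17; rounding to a feasible lattice point costs some objective.
(x,y)=(1,0): 6·1+6·0=6≤11, 4·1+3·0=4≤6, objective 9.
(x,y)=(0,1): 6·0+6·1=6≤11, 4·0+3·1=3≤6, objective 8.
(x,y)=(0,0): 6·0+6·0=0≤11, 4·0+3·0=0≤6, objective 0.
The best lattice point is (1,0), giving 9.

9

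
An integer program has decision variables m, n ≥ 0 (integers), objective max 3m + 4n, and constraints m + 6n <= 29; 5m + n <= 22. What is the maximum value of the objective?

25

Relaxing integrality, the LP optimum is 27.62 at (m,n) = (3.55, 4.24), which is not an integer point.
(m,n)=(3,4) is feasible, giving 25.
(m,n)=(2,4) is feasible, giving 22.
No feasible integer point exceeds 25.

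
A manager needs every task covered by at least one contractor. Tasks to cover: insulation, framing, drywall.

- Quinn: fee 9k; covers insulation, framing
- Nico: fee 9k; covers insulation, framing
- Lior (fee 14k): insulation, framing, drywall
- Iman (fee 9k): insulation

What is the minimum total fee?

14

Lior alone covers insulation, framing, drywall — every task.
Total fee: 14.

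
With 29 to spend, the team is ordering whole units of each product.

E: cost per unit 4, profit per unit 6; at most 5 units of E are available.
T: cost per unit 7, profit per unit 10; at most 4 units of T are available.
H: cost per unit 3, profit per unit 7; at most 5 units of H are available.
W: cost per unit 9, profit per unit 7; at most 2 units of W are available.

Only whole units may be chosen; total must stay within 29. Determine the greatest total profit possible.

This is a bounded integer knapsack.
H has the best ratio (7/3); taking only H gives at most 5×7 = 35 (stopped by the supply cap of 5).
Mixing does better — 2×T and 5×H: cost 29 ≤ 29, profit 2·10 + 5·7 = 55.

55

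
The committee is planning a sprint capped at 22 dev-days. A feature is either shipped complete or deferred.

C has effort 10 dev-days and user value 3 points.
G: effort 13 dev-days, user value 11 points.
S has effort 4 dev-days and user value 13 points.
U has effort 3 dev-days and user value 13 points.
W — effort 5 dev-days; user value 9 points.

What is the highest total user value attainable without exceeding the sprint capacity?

This is a 0-1 knapsack instance.
C + S + U + W: effort 10 + 4 + 3 + 5 = 22 ≤ 22, user value 3 + 13 + 13 + 9 = 38.
G + S + U: effort 13 + 4 + 3 = 20 ≤ 22, user value 11 + 13 + 13 = 37.
Best is C, S, U, and W with total user value 38.

38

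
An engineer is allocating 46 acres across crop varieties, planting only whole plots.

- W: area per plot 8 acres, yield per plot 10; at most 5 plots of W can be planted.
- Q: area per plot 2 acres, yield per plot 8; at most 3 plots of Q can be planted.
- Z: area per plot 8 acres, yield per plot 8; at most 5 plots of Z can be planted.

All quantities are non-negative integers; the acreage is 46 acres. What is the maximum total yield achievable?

Q has the best ratio (8/2); taking only Q gives at most 3×8 = 24 (stopped by the supply cap of 3).
Mixing does better — 5×W and 3×Q: area 46 ≤ 46, yield 5·10 + 3·8 = 74.

74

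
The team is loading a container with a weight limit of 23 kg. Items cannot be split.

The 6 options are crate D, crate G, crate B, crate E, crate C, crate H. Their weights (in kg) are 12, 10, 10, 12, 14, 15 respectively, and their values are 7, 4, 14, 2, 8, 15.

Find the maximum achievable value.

Take crate D and crate B: weight 12 + 10 = 22 ≤ 23, value 7 + 14 = 21.
No other feasible combination does better.

21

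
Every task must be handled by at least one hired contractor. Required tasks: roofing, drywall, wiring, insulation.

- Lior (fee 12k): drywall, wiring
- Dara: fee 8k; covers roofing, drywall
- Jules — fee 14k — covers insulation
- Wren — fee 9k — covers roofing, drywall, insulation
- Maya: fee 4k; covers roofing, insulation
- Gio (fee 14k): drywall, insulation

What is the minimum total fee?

16

Choose Lior and Maya: together they cover roofing, drywall, wiring, insulation — every task.
Total fee: 12 + 4 = 16.
No cover costs less than 16.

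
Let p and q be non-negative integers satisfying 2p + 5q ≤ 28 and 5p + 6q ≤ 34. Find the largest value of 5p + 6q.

(p,q)=(2,4): 2·2+5·4=24≤28, 5·2+6·4=34≤34, objective 34.
(p,q)=(3,3): 2·3+5·3=21≤28, 5·3+6·3=33≤34, objective 33.
(p,q)=(1,4): 2·1+5·4=22≤28, 5·1+6·4=29≤34, objective 29.
Maximum is 34 at (p,q)=(2,4).

34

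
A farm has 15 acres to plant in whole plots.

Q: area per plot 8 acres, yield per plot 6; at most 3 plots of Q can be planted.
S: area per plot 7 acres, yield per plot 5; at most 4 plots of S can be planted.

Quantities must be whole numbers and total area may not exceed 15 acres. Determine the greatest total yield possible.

Q has the best ratio (6/8); taking only Q gives at most 1×6 = 6 (stopped by the area limit).
Mixing does better — 1×Q and 1×S: area 15 ≤ 15, yield 1·6 + 1·5 = 11.

11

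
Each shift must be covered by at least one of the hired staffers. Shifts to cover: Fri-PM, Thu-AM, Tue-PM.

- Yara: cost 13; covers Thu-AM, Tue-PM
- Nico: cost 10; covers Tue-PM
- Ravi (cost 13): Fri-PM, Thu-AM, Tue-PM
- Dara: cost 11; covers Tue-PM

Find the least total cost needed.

This is a weighted set-cover instance.
Ravi alone covers Fri-PM, Thu-AM, Tue-PM — every shift.
Total cost: 13.

13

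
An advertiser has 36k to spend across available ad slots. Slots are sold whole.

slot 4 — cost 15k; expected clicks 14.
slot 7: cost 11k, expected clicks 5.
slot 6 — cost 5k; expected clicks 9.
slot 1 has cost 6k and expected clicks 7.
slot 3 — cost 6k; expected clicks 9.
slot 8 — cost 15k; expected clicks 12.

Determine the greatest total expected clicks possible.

39

Take slot 4, slot 6, slot 1, and slot 3: cost 15 + 5 + 6 + 6 = 32 ≤ 36, expected clicks 14 + 9 + 7 + 9 = 39.
No other feasible combination does better.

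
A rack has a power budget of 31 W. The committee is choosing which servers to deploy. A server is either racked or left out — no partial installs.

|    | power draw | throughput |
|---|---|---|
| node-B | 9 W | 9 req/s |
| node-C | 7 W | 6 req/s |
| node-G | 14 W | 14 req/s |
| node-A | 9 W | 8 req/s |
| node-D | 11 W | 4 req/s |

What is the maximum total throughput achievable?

29

Allowing fractional choices, the relaxed optimum would be about 30.1, but servers are indivisible.
node-B + node-C + node-G: power draw 9 + 7 + 14 = 30 ≤ 31, throughput 9 + 6 + 14 = 29.
node-C + node-G + node-A: power draw 7 + 14 + 9 = 30 ≤ 31, throughput 6 + 14 + 8 = 28.
node-B + node-G: power draw 9 + 14 = 23 ≤ 31, throughput 9 + 14 = 23.
Best is node-B, node-C, and node-G with total throughput 29.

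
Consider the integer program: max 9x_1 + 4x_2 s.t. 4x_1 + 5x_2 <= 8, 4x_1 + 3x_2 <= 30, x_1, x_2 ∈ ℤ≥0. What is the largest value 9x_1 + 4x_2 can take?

18

(x_1,x_2)=(2,0) is feasible, giving 18.
(x_1,x_2)=(1,0) is feasible, giving 9.
The best lattice point is (2,0), giving 18.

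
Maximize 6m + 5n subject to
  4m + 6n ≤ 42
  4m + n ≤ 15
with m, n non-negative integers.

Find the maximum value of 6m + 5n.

Relaxing integrality, the LP optimum is 41.40 at (m,n) = (2.4, 5.4), which is not an integer point.
(m,n)=(2,5): 4·2+6·5=38≤42, 4·2+1·5=13≤15, objective 37.
(m,n)=(1,6): 4·1+6·6=40≤42, 4·1+1·6=10≤15, objective 36.
(m,n)=(2,4): 4·2+6·4=32≤42, 4·2+1·4=12≤15, objective 32.
(m,n)=(1,5): 4·1+6·5=34≤42, 4·1+1·5=9≤15, objective 31.
The best lattice point is (2,5), giving 37.

37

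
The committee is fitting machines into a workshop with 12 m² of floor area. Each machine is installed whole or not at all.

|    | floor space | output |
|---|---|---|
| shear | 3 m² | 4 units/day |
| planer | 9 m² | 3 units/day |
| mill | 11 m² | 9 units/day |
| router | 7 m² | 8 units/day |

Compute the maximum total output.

router: floor space 7 ≤ 12, output 8.
shear + router: floor space 3 + 7 = 10 ≤ 12, output 4 + 8 = 12.
mill: floor space 11 ≤ 12, output 9.
Best is shear and router with total output 12.

12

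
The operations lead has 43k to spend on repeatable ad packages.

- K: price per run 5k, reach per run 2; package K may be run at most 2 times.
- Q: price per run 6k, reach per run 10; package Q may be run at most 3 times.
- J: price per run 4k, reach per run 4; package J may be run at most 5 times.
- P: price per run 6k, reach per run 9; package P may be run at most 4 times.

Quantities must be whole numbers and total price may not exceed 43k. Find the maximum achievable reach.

This is a bounded integer knapsack.
Q has the best ratio (10/6); taking only Q gives at most 3×10 = 30 (stopped by the supply cap of 3).
Mixing does better — 3×Q and 4×P: price 42 ≤ 43, reach 3·10 + 4·9 = 66.

66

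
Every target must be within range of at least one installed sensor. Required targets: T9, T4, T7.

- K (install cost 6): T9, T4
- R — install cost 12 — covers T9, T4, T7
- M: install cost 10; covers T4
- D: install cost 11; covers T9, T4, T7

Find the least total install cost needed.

11

The greedy cost-per-new-target heuristic would pick K and D for 17, but a cheaper cover exists.
D alone covers T9, T4, T7 — every target.
Total install cost: 11.
No cover costs less than 11.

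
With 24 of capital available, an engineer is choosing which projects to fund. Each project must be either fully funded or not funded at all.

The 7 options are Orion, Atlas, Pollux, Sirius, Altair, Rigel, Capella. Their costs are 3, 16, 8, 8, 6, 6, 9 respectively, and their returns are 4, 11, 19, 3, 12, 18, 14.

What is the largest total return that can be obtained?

53

This is a 0-1 knapsack instance.
Allowing fractional choices, the relaxed optimum would be about 55.2, but projects are indivisible.
Pollux + Rigel + Capella: cost 8 + 6 + 9 = 23 ≤ 24, return 19 + 18 + 14 = 51.
Pollux + Altair + Rigel: cost 8 + 6 + 6 = 20 ≤ 24, return 19 + 12 + 18 = 49.
Orion + Pollux + Altair + Rigel: cost 3 + 8 + 6 + 6 = 23 ≤ 24, return 4 + 19 + 12 + 18 = 53.
Best is Orion, Pollux, Altair, and Rigel with total return 53.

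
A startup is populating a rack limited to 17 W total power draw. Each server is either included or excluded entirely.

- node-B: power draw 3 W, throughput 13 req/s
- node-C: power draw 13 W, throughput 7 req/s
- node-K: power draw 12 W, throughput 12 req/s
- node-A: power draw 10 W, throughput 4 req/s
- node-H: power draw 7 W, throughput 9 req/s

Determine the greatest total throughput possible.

25

node-B + node-C: power draw 3 + 13 = 16 ≤ 17, throughput 13 + 7 = 20.
node-B + node-H: power draw 3 + 7 = 10 ≤ 17, throughput 13 + 9 = 22.
node-B + node-K: power draw 3 + 12 = 15 ≤ 17, throughput 13 + 12 = 25.
Best is node-B and node-K with total throughput 25.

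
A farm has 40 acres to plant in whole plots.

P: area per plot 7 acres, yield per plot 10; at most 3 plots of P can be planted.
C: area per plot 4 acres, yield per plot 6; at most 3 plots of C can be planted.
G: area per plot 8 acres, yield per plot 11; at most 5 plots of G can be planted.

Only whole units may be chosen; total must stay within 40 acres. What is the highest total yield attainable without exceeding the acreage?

This is a bounded integer knapsack.
C has the best ratio (6/4); taking only C gives at most 3×6 = 18 (stopped by the supply cap of 3).
Mixing does better — 2×C and 4×G: area 40 ≤ 40, yield 2·6 + 4·11 = 56.

56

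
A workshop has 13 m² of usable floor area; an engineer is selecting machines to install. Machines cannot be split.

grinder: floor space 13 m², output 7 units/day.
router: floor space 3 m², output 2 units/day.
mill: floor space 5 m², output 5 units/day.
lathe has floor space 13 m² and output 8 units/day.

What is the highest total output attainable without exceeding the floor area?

This is an integer program with binary decision variables.
router + mill: floor space 3 + 5 = 8 ≤ 13, output 2 + 5 = 7.
lathe: floor space 13 ≤ 13, output 8.
Best is lathe with total output 8.

8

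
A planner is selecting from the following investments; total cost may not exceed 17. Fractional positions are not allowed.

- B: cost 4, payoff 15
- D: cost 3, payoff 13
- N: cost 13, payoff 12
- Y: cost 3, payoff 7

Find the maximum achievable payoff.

35

Allowing fractional choices, the relaxed optimum would be about 41.5, but investments are indivisible.
B + N: cost 4 + 13 = 17 ≤ 17, payoff 15 + 12 = 27.
B + D: cost 4 + 3 = 7 ≤ 17, payoff 15 + 13 = 28.
B + D + Y: cost 4 + 3 + 3 = 10 ≤ 17, payoff 15 + 13 + 7 = 35.
Best is B, D, and Y with total payoff 35.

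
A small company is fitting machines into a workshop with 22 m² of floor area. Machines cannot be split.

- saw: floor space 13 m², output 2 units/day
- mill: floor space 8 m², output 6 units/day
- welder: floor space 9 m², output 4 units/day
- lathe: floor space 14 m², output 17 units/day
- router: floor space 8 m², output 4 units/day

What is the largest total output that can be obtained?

23

lathe + router: floor space 14 + 8 = 22 ≤ 22, output 17 + 4 = 21.
mill + lathe: floor space 8 + 14 = 22 ≤ 22, output 6 + 17 = 23.
Best is mill and lathe with total output 23.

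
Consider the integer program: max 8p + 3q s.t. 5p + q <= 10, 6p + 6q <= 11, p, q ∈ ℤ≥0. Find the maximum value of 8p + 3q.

Relaxing integrality, the LP optimum is 14.67 at (p,q) = (1.83, 0), which is not an integer point.
(p,q)=(1,0): 5·1+1·0=5≤10, 6·1+6·0=6≤11, objective 8.
(p,q)=(0,1): 5·0+1·1=1≤10, 6·0+6·1=6≤11, objective 3.
(p,q)=(0,0): 5·0+1·0=0≤10, 6·0+6·0=0≤11, objective 0.
No feasible integer point exceeds 8.

8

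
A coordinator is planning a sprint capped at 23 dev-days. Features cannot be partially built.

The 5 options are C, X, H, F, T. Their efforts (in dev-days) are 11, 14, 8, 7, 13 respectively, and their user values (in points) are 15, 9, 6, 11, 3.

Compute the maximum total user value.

26

This is a 0-1 knapsack instance.
Take C and F: effort 11 + 7 = 18 ≤ 23, user value 15 + 11 = 26.
No other feasible combination does better.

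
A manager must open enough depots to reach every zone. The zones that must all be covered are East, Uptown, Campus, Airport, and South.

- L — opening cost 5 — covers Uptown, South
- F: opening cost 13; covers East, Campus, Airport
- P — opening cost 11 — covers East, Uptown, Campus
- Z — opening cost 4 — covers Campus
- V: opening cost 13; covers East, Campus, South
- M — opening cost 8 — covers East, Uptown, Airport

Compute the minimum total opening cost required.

Choose L, Z, and M: together they cover East, Uptown, Campus, Airport, South — every zone.
Total opening cost: 5 + 4 + 8 = 17.
No cover costs less than 17.

17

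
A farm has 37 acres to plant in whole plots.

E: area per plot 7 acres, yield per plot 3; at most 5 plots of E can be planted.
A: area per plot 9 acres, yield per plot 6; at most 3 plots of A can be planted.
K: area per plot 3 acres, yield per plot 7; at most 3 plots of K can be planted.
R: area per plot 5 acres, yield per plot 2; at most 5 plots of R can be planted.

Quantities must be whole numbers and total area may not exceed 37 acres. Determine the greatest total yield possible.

39

2×A, 3×K, and 2×R: area 37 ≤ 37, yield 2·6 + 3·7 + 2·2 = 37.
3×A and 3×K: area 36 ≤ 37, yield 3·6 + 3·7 = 39.
Best is 39.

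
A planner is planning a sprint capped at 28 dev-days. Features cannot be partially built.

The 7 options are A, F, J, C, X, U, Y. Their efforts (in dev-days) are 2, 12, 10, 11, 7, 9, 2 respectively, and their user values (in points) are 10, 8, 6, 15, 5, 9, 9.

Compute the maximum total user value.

43

A + C + U + Y: effort 2 + 11 + 9 + 2 = 24 ≤ 28, user value 10 + 15 + 9 + 9 = 43.
A + J + C + Y: effort 2 + 10 + 11 + 2 = 25 ≤ 28, user value 10 + 6 + 15 + 9 = 40.
A + F + C + Y: effort 2 + 12 + 11 + 2 = 27 ≤ 28, user value 10 + 8 + 15 + 9 = 42.
Best is A, C, U, and Y with total user value 43.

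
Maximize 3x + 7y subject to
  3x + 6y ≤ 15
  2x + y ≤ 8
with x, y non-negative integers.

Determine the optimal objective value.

17

The continuous relaxation peaks at (0, 2.5) with value 17.50; rounding to a feasible lattice point costs some objective.
(x,y)=(1,2): 3·1+6·2=15≤15, 2·1+1·2=4≤8, objective 17.
(x,y)=(0,2): 3·0+6·2=12≤15, 2·0+1·2=2≤8, objective 14.
(x,y)=(2,1): 3·2+6·1=12≤15, 2·2+1·1=5≤8, objective 13.
Maximum is 17 at (x,y)=(1,2).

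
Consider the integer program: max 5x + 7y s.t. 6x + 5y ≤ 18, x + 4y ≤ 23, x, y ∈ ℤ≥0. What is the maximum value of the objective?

21

(x,y)=(0,3) is feasible, giving 21.
(x,y)=(1,2) is feasible, giving 19.
(x,y)=(0,2) is feasible, giving 14.
The best lattice point is (0,3), giving 21.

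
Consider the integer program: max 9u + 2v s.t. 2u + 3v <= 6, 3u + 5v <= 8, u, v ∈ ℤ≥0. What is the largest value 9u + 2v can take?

18

Relaxing integrality, the LP optimum is 24.00 at (u,v) = (2.67, 0), which is not an integer point.
(u,v)=(2,0): 2·2+3·0=4≤6, 3·2+5·0=6≤8, objective 18.
(u,v)=(1,1): 2·1+3·1=5≤6, 3·1+5·1=8≤8, objective 11.
(u,v)=(1,0): 2·1+3·0=2≤6, 3·1+5·0=3≤8, objective 9.
Maximum is 18 at (u,v)=(2,0).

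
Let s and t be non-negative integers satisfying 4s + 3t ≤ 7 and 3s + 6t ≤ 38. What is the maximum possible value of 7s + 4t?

11

The continuous relaxation peaks at (1.75, 0) with value 12.25; rounding to a feasible lattice point costs some objective.
(s,t)=(1,1): 4·1+3·1=7≤7, 3·1+6·1=9≤38, objective 11.
(s,t)=(0,2): 4·0+3·2=6≤7, 3·0+6·2=12≤38, objective 8.
(s,t)=(1,0): 4·1+3·0=4≤7, 3·1+6·0=3≤38, objective 7.
(s,t)=(0,1): 4·0+3·1=3≤7, 3·0+6·1=6≤38, objective 4.
The best lattice point is (1,1), giving 11.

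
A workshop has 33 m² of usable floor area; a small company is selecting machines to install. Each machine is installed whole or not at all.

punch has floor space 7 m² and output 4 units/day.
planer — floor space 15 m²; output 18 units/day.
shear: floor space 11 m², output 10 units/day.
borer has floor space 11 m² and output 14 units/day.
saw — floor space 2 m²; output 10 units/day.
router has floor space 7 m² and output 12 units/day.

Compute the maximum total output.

46

Allowing fractional choices, the relaxed optimum would be about 51.6, but machines are indivisible.
planer + borer + router: floor space 15 + 11 + 7 = 33 ≤ 33, output 18 + 14 + 12 = 44.
shear + borer + saw + router: floor space 11 + 11 + 2 + 7 = 31 ≤ 33, output 10 + 14 + 10 + 12 = 46.
punch + planer + saw + router: floor space 7 + 15 + 2 + 7 = 31 ≤ 33, output 4 + 18 + 10 + 12 = 44.
Best is shear, borer, saw, and router with total output 46.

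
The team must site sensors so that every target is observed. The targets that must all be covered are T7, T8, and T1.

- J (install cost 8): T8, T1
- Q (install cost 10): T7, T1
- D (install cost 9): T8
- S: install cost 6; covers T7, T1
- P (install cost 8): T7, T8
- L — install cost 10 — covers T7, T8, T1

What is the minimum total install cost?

10

The greedy cost-per-new-target heuristic would pick S and J for 14, but a cheaper cover exists.
L alone covers T7, T8, T1 — every target.
Total install cost: 10.
No cover costs less than 10.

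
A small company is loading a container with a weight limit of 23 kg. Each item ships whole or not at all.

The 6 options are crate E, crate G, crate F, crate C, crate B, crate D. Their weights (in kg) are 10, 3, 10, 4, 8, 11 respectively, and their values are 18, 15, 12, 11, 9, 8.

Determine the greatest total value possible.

45

Take crate E, crate G, and crate F: weight 10 + 3 + 10 = 23 ≤ 23, value 18 + 15 + 12 = 45.
No other feasible combination does better.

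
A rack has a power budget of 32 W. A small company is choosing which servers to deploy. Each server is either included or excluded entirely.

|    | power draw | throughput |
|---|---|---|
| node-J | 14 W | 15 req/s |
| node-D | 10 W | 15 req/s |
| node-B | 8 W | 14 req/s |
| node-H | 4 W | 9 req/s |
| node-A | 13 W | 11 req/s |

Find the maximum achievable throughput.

44

Allowing fractional choices, the relaxed optimum would be about 48.7, but servers are indivisible.
node-D + node-B + node-A: power draw 10 + 8 + 13 = 31 ≤ 32, throughput 15 + 14 + 11 = 40.
node-J + node-D + node-B: power draw 14 + 10 + 8 = 32 ≤ 32, throughput 15 + 15 + 14 = 44.
Best is node-J, node-D, and node-B with total throughput 44.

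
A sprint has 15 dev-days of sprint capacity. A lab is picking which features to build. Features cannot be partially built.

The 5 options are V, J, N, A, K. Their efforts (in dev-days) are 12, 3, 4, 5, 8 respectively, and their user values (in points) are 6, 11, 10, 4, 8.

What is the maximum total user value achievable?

Take J, N, and K: effort 3 + 4 + 8 = 15 ≤ 15, user value 11 + 10 + 8 = 29.
No other feasible combination does better.

29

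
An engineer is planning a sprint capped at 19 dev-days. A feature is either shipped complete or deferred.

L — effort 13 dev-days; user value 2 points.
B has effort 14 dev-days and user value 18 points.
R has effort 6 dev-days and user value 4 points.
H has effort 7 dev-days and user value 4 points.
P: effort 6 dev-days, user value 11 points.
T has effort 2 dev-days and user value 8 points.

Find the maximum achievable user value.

26

B + T: effort 14 + 2 = 16 ≤ 19, user value 18 + 8 = 26.
R + P + T: effort 6 + 6 + 2 = 14 ≤ 19, user value 4 + 11 + 8 = 23.
Best is B and T with total user value 26.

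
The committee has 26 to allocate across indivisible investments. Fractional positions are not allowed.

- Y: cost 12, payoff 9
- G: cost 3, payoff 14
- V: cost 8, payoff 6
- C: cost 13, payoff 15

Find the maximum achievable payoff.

35

Treat it as a binary knapsack problem.
Take G, V, and C: cost 3 + 8 + 13 = 24 ≤ 26, payoff 14 + 6 + 15 = 35.
No other feasible combination does better.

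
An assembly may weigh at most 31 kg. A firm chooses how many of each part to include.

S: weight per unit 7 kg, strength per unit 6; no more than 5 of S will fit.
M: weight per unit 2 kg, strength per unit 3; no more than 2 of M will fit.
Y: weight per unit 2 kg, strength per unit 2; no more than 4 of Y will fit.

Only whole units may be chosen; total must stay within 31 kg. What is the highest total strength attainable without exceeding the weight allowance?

3×S, 2×M, and 3×Y: weight 31 ≤ 31, strength 3·6 + 2·3 + 3·2 = 30.
3×S, 1×M, and 4×Y: weight 31 ≤ 31, strength 3·6 + 1·3 + 4·2 = 29.
Best is 30.

30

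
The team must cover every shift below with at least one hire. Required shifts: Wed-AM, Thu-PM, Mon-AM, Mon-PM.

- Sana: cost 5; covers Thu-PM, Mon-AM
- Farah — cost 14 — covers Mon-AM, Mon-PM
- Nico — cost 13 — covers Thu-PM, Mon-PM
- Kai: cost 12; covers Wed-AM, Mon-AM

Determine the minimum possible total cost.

The greedy cost-per-new-shift heuristic would pick Sana, Kai, and Nico for 30, but a cheaper cover exists.
Choose Nico and Kai: together they cover Wed-AM, Thu-PM, Mon-AM, Mon-PM — every shift.
Total cost: 13 + 12 = 25.
No cover costs less than 25.

25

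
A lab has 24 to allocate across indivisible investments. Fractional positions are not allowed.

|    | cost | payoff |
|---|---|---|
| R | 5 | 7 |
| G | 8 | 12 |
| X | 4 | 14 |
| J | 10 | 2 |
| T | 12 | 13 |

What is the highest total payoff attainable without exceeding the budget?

Take G, X, and T: cost 8 + 4 + 12 = 24 ≤ 24, payoff 12 + 14 + 13 = 39.
No other feasible combination does better.

39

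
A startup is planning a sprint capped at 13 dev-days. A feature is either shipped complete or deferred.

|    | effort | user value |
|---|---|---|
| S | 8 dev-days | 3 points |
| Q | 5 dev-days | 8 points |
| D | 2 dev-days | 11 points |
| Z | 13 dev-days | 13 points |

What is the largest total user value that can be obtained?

This is an integer program with binary decision variables.
Allowing fractional choices, the relaxed optimum would be about 25.0, but features are indivisible.
Q + D: effort 5 + 2 = 7 ≤ 13, user value 8 + 11 = 19.
S + D: effort 8 + 2 = 10 ≤ 13, user value 3 + 11 = 14.
Z: effort 13 ≤ 13, user value 13.
Best is Q and D with total user value 19.

19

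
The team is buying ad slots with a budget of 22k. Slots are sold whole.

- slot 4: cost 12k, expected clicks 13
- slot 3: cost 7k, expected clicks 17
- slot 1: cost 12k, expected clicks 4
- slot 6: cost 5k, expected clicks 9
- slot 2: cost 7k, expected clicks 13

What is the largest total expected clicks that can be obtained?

39

Allowing fractional choices, the relaxed optimum would be about 42.2, but ad slots are indivisible.
slot 4 + slot 3: cost 12 + 7 = 19 ≤ 22, expected clicks 13 + 17 = 30.
slot 3 + slot 6 + slot 2: cost 7 + 5 + 7 = 19 ≤ 22, expected clicks 17 + 9 + 13 = 39.
slot 3 + slot 2: cost 7 + 7 = 14 ≤ 22, expected clicks 17 + 13 = 30.
Best is slot 3, slot 6, and slot 2 with total expected clicks 39.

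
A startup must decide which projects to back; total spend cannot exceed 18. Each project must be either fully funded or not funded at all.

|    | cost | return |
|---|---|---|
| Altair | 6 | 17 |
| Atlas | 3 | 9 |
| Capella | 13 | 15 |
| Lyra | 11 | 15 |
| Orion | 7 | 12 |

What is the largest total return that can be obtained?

Treat it as a binary knapsack problem.
Allowing fractional choices, the relaxed optimum would be about 40.7, but projects are indivisible.
Altair + Atlas + Orion: cost 6 + 3 + 7 = 16 ≤ 18, return 17 + 9 + 12 = 38.
Altair + Lyra: cost 6 + 11 = 17 ≤ 18, return 17 + 15 = 32.
Altair + Orion: cost 6 + 7 = 13 ≤ 18, return 17 + 12 = 29.
Best is Altair, Atlas, and Orion with total return 38.

38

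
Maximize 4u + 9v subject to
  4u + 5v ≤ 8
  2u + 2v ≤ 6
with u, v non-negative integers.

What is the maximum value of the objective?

9

Relaxing integrality, the LP optimum is 14.40 at (u,v) = (0, 1.6), which is not an integer point.
(u,v)=(0,1): 4·0+5·1=5≤8, 2·0+2·1=2≤6, objective 9.
(u,v)=(1,0): 4·1+5·0=4≤8, 2·1+2·0=2≤6, objective 4.
(u,v)=(0,0): 4·0+5·0=0≤8, 2·0+2·0=0≤6, objective 0.
The best lattice point is (0,1), giving 9.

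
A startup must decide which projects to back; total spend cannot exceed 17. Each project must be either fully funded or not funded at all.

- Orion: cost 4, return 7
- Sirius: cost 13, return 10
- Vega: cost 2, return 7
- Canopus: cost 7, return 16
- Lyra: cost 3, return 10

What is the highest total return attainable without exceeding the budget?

Orion + Canopus + Lyra: cost 4 + 7 + 3 = 14 ≤ 17, return 7 + 16 + 10 = 33.
Orion + Vega + Canopus + Lyra: cost 4 + 2 + 7 + 3 = 16 ≤ 17, return 7 + 7 + 16 + 10 = 40.
Vega + Canopus + Lyra: cost 2 + 7 + 3 = 12 ≤ 17, return 7 + 16 + 10 = 33.
Best is Orion, Vega, Canopus, and Lyra with total return 40.

40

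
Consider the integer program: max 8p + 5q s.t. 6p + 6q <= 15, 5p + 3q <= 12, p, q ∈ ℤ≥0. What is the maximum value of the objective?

Relaxing integrality, the LP optimum is 19.25 at (p,q) = (2.25, 0.25), which is not an integer point.
(p,q)=(2,0): 6·2+6·0=12≤15, 5·2+3·0=10≤12, objective 16.
(p,q)=(1,1): 6·1+6·1=12≤15, 5·1+3·1=8≤12, objective 13.
(p,q)=(1,0): 6·1+6·0=6≤15, 5·1+3·0=5≤12, objective 8.
Maximum is 16 at (p,q)=(2,0).

16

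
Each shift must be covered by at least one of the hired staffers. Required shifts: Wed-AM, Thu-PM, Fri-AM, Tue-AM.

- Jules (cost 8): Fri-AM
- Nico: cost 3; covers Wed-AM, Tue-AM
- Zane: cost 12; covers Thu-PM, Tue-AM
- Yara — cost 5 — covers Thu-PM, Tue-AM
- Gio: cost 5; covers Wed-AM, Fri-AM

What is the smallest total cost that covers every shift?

The greedy cost-per-new-shift heuristic would pick Nico, Yara, and Gio for 13, but a cheaper cover exists.
Choose Yara and Gio: together they cover Wed-AM, Thu-PM, Fri-AM, Tue-AM — every shift.
Total cost: 5 + 5 = 10.
No cover costs less than 10.

10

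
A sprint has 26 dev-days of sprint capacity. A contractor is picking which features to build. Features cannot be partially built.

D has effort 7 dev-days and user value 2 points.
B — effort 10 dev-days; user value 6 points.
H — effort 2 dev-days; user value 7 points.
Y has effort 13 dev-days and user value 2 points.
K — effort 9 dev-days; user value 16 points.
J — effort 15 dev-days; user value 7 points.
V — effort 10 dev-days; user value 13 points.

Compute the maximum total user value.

This is a 0-1 knapsack instance.
Allowing fractional choices, the relaxed optimum would be about 39.0, but features are indivisible.
H + K + V: effort 2 + 9 + 10 = 21 ≤ 26, user value 7 + 16 + 13 = 36.
D + K + V: effort 7 + 9 + 10 = 26 ≤ 26, user value 2 + 16 + 13 = 31.
H + K + J: effort 2 + 9 + 15 = 26 ≤ 26, user value 7 + 16 + 7 = 30.
Best is H, K, and V with total user value 36.

36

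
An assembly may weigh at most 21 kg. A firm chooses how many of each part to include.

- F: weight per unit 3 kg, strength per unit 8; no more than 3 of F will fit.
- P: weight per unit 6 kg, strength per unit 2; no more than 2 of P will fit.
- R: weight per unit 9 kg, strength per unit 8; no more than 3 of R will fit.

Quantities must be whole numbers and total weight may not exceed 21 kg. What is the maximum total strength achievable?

3×F and 1×R: weight 18 ≤ 21, strength 3·8 + 1·8 = 32.
3×F and 2×P: weight 21 ≤ 21, strength 3·8 + 2·2 = 28.
Best is 32.

32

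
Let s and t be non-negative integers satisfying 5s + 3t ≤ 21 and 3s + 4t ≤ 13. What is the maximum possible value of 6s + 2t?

(s,t)=(4,0): 5·4+3·0=20≤21, 3·4+4·0=12≤13, objective 24.
(s,t)=(3,1): 5·3+3·1=18≤21, 3·3+4·1=13≤13, objective 20.
No feasible integer point exceeds 24.

24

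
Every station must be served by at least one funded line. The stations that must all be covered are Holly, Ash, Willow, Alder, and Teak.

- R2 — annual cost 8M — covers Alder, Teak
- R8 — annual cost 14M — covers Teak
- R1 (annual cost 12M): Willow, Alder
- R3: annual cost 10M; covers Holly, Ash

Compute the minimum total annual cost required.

30

Choose R2, R1, and R3: together they cover Holly, Ash, Willow, Alder, Teak — every station.
Total annual cost: 8 + 12 + 10 = 30.
No cover costs less than 30.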